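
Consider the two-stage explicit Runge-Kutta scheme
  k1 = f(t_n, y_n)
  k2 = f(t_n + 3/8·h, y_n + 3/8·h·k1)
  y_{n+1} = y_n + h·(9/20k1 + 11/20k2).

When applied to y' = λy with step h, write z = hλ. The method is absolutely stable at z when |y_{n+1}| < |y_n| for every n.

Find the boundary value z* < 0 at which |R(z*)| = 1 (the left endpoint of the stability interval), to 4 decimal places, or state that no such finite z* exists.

With y'=λy (z=hλ):
  k1=λy_n ⇒ h·k1=z·y_n;  k2=λ(1+3/8z)y_n ⇒ h·k2=z(1+3/8z)y_n
  y_{n+1}/y_n = 1 + 9/20z + 11/20z(1+3/8z) = 1 + z + 33/160z²
  Hence R(z) = 1 + z + 33/160z².

Need |R(x)|<1, x<0.
x=-1.09: |R|=0.1550
R=1: x+33/160x²=0 ⇒ x=−160/33=-4.8485; min R=1−1/(4·33/160)=-0.2121>−1
Confirm numerically:
  x=-2.927: |R|=0.15999 <1
  x=-2.598: |R|=0.20589 <1
  x=-2.218: |R|=0.20335 <1
  x=-5.441: |R|=1.66492 >1
  x=-4.931: |R|=1.08392 >1
So |R|<1 on (-4.8485, 0).

left endpoint -4.8485.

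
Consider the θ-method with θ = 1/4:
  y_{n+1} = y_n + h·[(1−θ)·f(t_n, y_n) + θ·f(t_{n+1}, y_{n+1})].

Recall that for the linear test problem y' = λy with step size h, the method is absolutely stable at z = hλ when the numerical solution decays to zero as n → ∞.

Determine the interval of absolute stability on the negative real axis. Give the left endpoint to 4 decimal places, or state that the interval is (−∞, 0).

With y'=λy (z=hλ):
  y_{n+1} = y_n + z·[3/4·y_n + 1/4·y_{n+1}] ⇒ (1 − 1/4z)y_{n+1} = (1 + 3/4z)y_n
  Hence R(z) = (1 + 3/4z)/(1 − 1/4z).

Boundary: |R(x)|=1, x<0.
x=-0.44: |R|=0.6036
R=−1: 1+3/4x = −1+1/4x ⇒ -1/2x=2 ⇒ x=2/(-1/2)=-4.0000
Confirm numerically:
  x=-3.844: |R|=0.96022 <1
  x=-3.174: |R|=0.76972 <1
  x=-2.636: |R|=0.58891 <1
  x=-2.076: |R|=0.36669 <1
  x=-4.597: |R|=1.13889 >1
  x=-4.253: |R|=1.06131 >1
So |R|<1 on (-4.0000, 0).

(-4.0000, 0).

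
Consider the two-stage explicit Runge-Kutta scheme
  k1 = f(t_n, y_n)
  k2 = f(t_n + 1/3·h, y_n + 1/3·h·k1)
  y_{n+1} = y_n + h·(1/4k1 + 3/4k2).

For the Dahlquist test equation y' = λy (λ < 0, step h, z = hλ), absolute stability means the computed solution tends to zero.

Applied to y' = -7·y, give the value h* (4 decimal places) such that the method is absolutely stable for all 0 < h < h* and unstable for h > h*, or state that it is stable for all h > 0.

(-4.0000,0); λ=-7 ⇒ h* = (4)/7 = 0.5714.

With y'=λy (z=hλ):
  k1=λy_n ⇒ h·k1=z·y_n;  k2=λ(1+1/3z)y_n ⇒ h·k2=z(1+1/3z)y_n
  y_{n+1}/y_n = 1 + 1/4z + 3/4z(1+1/3z) = 1 + z + 1/4z²
  ⇒ R(z) = 1 + z + 1/4z².

Boundary: |R(x)|=1, x<0.
x=-0.5: |R|=0.5625
R=1: x+1/4x²=0 ⇒ x=−4=-4.0000; min R=1−1/(4·1/4)=0.0000>−1
Confirm numerically:
  x=-3.802: |R|=0.81180 <1
  x=-3.387: |R|=0.48094 <1
  x=-1.814: |R|=0.00865 <1
  x=-4.471: |R|=1.52646 >1
  x=-4.161: |R|=1.16748 >1
Stable set (-4.0000, 0).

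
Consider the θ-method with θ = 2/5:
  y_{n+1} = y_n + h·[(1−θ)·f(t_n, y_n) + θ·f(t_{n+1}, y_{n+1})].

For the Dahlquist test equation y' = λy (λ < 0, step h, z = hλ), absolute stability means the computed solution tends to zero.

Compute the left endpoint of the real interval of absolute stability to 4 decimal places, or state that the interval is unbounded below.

Set f=λy, z=hλ:
  y_{n+1} = y_n + z·[3/5·y_n + 2/5·y_{n+1}] ⇒ (1 − 2/5z)y_{n+1} = (1 + 3/5z)y_n
  Hence R(z) = (1 + 3/5z)/(1 − 2/5z).

Boundary: |R(x)|=1, x<0.
x=-1.12: |R|=0.2265
R=−1: 1+3/5x = −1+2/5x ⇒ -1/5x=2 ⇒ x=2/(-1/5)=-10.0000
Confirm numerically:
  x=-7.463: |R|=0.87268 <1
  x=-6.311: |R|=0.79066 <1
  x=-5.886: |R|=0.75471 <1
  x=-5.738: |R|=0.74132 <1
  x=-10.564: |R|=1.02159 >1
  x=-10.430: |R|=1.01663 >1
  x=-10.362: |R|=1.01407 >1
Interval (-10.0000, 0).

left endpoint -10.0000.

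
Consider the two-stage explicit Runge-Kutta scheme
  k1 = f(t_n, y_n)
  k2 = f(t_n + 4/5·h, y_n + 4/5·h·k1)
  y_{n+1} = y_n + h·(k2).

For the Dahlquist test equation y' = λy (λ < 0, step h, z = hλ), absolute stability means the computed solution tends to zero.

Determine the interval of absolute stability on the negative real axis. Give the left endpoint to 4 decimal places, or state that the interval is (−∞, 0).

(-1.2500, 0).

On y'=λy, z=hλ:
  k1=λy_n ⇒ h·k1=z·y_n;  k2=λ(1+4/5z)y_n ⇒ h·k2=z(1+4/5z)y_n
  y_{n+1}/y_n = 1 + z(1+4/5z) = 1 + z + 4/5z²
  ⇒ R(z) = 1 + z + 4/5z².

Solve |R(x)|<1 on ℝ⁻.
x=-0.55: |R|=0.6920
R=1: x+4/5x²=0 ⇒ x=−5/4=-1.2500; min R=1−1/(4·4/5)=0.6875>−1
Confirm numerically:
  x=-0.996: |R|=0.79761 <1
  x=-0.995: |R|=0.79702 <1
  x=-0.551: |R|=0.69188 <1
  x=-1.610: |R|=1.46368 >1
  x=-1.505: |R|=1.30702 >1
Interval (-1.2500, 0).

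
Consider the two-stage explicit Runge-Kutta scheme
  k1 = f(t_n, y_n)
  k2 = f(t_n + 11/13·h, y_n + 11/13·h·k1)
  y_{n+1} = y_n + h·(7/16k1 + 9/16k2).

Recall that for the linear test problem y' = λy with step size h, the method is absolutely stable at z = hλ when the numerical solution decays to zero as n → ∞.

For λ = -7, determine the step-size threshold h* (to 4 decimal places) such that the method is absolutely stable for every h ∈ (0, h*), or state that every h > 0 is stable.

(-2.1010,0); λ=-7 ⇒ h* = (208/99)/7 = 0.3001.

With y'=λy (z=hλ):
  k1=λy_n ⇒ h·k1=z·y_n;  k2=λ(1+11/13z)y_n ⇒ h·k2=z(1+11/13z)y_n
  y_{n+1}/y_n = 1 + 7/16z + 9/16z(1+11/13z) = 1 + z + 99/208z²
  so R(z) = 1 + z + 99/208z².

Find x<0 with |R(x)|<1.
x=-1.39: |R|=0.5296
R=1: x+99/208x²=0 ⇒ x=−208/99=-2.1010; min R=1−1/(4·99/208)=0.4747>−1
Confirm numerically:
  x=-1.374: |R|=0.52456 <1
  x=-1.271: |R|=0.49789 <1
  x=-1.270: |R|=0.49768 <1
  x=-1.181: |R|=0.48285 <1
  x=-2.658: |R|=1.70465 >1
  x=-2.330: |R|=1.25395 >1
Stable set (-2.1010, 0).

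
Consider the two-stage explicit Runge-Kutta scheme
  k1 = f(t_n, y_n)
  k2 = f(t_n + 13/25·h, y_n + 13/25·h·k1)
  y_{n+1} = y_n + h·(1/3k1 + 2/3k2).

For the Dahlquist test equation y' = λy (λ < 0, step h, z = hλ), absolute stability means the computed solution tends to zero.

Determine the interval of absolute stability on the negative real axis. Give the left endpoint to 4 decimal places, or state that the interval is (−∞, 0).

z∈(-2.8846,0).

Set f=λy, z=hλ:
  k1=λy_n ⇒ h·k1=z·y_n;  k2=λ(1+13/25z)y_n ⇒ h·k2=z(1+13/25z)y_n
  y_{n+1}/y_n = 1 + 1/3z + 2/3z(1+13/25z) = 1 + z + 26/75z²
  Hence R(z) = 1 + z + 26/75z².

Find x<0 with |R(x)|<1.
x=-1.55: |R|=0.2829
R=1: x+26/75x²=0 ⇒ x=−75/26=-2.8846; min R=1−1/(4·26/75)=0.2788>−1
Confirm numerically:
  x=-2.156: |R|=0.45542 <1
  x=-1.386: |R|=0.27995 <1
  x=-1.276: |R|=0.28843 <1
  x=-3.457: |R|=1.68596 >1
  x=-3.008: |R|=1.12866 >1
Interval (-2.8846, 0).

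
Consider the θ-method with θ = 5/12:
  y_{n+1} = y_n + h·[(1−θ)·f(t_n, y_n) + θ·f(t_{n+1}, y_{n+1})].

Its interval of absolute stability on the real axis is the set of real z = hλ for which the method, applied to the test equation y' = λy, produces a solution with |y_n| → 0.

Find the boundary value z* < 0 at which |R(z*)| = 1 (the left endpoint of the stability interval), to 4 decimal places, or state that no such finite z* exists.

Test eqn y'=λy, z=hλ:
  y_{n+1} = y_n + z·[7/12·y_n + 5/12·y_{n+1}] ⇒ (1 − 5/12z)y_{n+1} = (1 + 7/12z)y_n
  Hence R(z) = (1 + 7/12z)/(1 − 5/12z).

Boundary: |R(x)|=1, x<0.
x=-1.06: |R|=0.2647
R=−1: 1+7/12x = −1+5/12x ⇒ -1/6x=2 ⇒ x=2/(-1/6)=-12.0000
Confirm numerically:
  x=-7.165: |R|=0.79780 <1
  x=-6.227: |R|=0.73233 <1
  x=-4.955: |R|=0.61686 <1
  x=-12.352: |R|=1.00954 >1
  x=-12.152: |R|=1.00418 >1
Stable set (-12.0000, 0).

left endpoint -12.0000.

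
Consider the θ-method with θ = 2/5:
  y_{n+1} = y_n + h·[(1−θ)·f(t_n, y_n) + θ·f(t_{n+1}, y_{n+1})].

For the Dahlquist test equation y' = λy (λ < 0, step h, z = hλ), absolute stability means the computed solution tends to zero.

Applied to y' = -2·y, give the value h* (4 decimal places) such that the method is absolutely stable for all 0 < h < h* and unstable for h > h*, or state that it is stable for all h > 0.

(-10.0000,0); λ=-2 ⇒ h* = (10)/2 = 5.0000.

Set f=λy, z=hλ:
  y_{n+1} = y_n + z·[3/5·y_n + 2/5·y_{n+1}] ⇒ (1 − 2/5z)y_{n+1} = (1 + 3/5z)y_n
  R(z) = (1 + 3/5z)/(1 − 2/5z).

Boundary: |R(x)|=1, x<0.
x=-1.76: |R|=0.0329
R=−1: 1+3/5x = −1+2/5x ⇒ -1/5x=2 ⇒ x=2/(-1/5)=-10.0000
Confirm numerically:
  x=-9.457: |R|=0.97729 <1
  x=-6.973: |R|=0.84023 <1
  x=-5.500: |R|=0.71875 <1
  x=-10.577: |R|=1.02206 >1
  x=-10.572: |R|=1.02188 >1
  x=-10.164: |R|=1.00648 >1
So |R|<1 on (-10.0000, 0).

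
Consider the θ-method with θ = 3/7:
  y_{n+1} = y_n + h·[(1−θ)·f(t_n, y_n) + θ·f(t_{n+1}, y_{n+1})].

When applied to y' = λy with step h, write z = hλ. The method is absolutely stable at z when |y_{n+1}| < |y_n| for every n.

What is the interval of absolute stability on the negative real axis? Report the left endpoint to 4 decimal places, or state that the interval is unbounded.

z∈(-14.0000,0).

On y'=λy, z=hλ:
  y_{n+1} = y_n + z·[4/7·y_n + 3/7·y_{n+1}] ⇒ (1 − 3/7z)y_{n+1} = (1 + 4/7z)y_n
  R(z) = (1 + 4/7z)/(1 − 3/7z).

Need |R(x)|<1, x<0.
x=-0.32: |R|=0.7186
R=−1: 1+4/7x = −1+3/7x ⇒ -1/7x=2 ⇒ x=2/(-1/7)=-14.0000
Confirm numerically:
  x=-13.324: |R|=0.98561 <1
  x=-13.318: |R|=0.98548 <1
  x=-13.009: |R|=0.97847 <1
  x=-9.904: |R|=0.88843 <1
  x=-14.565: |R|=1.01115 >1
  x=-14.469: |R|=1.00930 >1
  x=-14.254: |R|=1.00510 >1
Interval (-14.0000, 0).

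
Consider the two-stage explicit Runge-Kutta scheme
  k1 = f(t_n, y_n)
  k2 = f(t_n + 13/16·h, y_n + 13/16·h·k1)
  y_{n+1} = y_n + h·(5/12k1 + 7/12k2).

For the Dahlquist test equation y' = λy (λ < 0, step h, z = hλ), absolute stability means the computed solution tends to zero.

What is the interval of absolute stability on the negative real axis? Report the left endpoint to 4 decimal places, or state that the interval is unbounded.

z∈(-2.1099,0).

With y'=λy (z=hλ):
  k1=λy_n ⇒ h·k1=z·y_n;  k2=λ(1+13/16z)y_n ⇒ h·k2=z(1+13/16z)y_n
  y_{n+1}/y_n = 1 + 5/12z + 7/12z(1+13/16z) = 1 + z + 91/192z²
  so R(z) = 1 + z + 91/192z².

Boundary: |R(x)|=1, x<0.
x=-1.36: |R|=0.5166
R=1: x+91/192x²=0 ⇒ x=−192/91=-2.1099; min R=1−1/(4·91/192)=0.4725>−1
Confirm numerically:
  x=-2.014: |R|=0.90847 <1
  x=-1.658: |R|=0.64489 <1
  x=-1.104: |R|=0.47367 <1
  x=-1.017: |R|=0.47321 <1
  x=-2.552: |R|=1.53475 >1
  x=-2.360: |R|=1.27976 >1
Interval (-2.1099, 0).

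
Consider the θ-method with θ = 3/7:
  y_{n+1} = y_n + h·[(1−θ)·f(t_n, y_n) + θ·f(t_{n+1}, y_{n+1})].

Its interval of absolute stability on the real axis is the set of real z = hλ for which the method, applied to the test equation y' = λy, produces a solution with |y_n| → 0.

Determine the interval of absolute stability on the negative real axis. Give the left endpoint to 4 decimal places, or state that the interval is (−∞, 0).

(-14.0000, 0).

Set f=λy, z=hλ:
  y_{n+1} = y_n + z·[4/7·y_n + 3/7·y_{n+1}] ⇒ (1 − 3/7z)y_{n+1} = (1 + 4/7z)y_n
  R(z) = (1 + 4/7z)/(1 − 3/7z).

Find x<0 with |R(x)|<1.
x=-1.32: |R|=0.1569
R=−1: 1+4/7x = −1+3/7x ⇒ -1/7x=2 ⇒ x=2/(-1/7)=-14.0000
Confirm numerically:
  x=-10.543: |R|=0.91051 <1
  x=-9.209: |R|=0.86164 <1
  x=-6.690: |R|=0.72996 <1
  x=-14.549: |R|=1.01084 >1
  x=-14.387: |R|=1.00772 >1
  x=-14.139: |R|=1.00281 >1
Interval (-14.0000, 0).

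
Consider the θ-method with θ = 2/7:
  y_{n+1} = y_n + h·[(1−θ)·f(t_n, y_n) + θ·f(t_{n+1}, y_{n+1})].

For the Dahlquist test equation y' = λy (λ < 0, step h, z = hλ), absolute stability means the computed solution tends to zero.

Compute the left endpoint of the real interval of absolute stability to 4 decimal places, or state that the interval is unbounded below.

left endpoint -4.6667.

With y'=λy (z=hλ):
  y_{n+1} = y_n + z·[5/7·y_n + 2/7·y_{n+1}] ⇒ (1 − 2/7z)y_{n+1} = (1 + 5/7z)y_n
  R(z) = (1 + 5/7z)/(1 − 2/7z).

Find x<0 with |R(x)|<1.
x=-0.52: |R|=0.5473
R=−1: 1+5/7x = −1+2/7x ⇒ -3/7x=2 ⇒ x=2/(-3/7)=-4.6667
Confirm numerically:
  x=-4.388: |R|=0.94701 <1
  x=-4.019: |R|=0.87079 <1
  x=-2.969: |R|=0.60635 <1
  x=-2.299: |R|=0.38757 <1
  x=-4.909: |R|=1.04323 >1
  x=-4.775: |R|=1.01964 >1
So |R|<1 on (-4.6667, 0).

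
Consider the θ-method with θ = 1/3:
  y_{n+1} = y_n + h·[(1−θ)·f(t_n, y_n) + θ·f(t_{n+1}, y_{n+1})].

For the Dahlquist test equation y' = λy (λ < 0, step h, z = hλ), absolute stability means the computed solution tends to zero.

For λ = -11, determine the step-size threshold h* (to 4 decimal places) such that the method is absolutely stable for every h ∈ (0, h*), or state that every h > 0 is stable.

(-6.0000,0); λ=-11 ⇒ h* = (6)/11 = 0.5455.

With y'=λy (z=hλ):
  y_{n+1} = y_n + z·[2/3·y_n + 1/3·y_{n+1}] ⇒ (1 − 1/3z)y_{n+1} = (1 + 2/3z)y_n
  Hence R(z) = (1 + 2/3z)/(1 − 1/3z).

Find x<0 with |R(x)|<1.
x=-0.4: |R|=0.6471
R=−1: 1+2/3x = −1+1/3x ⇒ -1/3x=2 ⇒ x=2/(-1/3)=-6.0000
Confirm numerically:
  x=-5.707: |R|=0.96635 <1
  x=-4.735: |R|=0.83646 <1
  x=-4.141: |R|=0.73967 <1
  x=-6.396: |R|=1.04215 >1
  x=-6.213: |R|=1.02312 >1
So |R|<1 on (-6.0000, 0).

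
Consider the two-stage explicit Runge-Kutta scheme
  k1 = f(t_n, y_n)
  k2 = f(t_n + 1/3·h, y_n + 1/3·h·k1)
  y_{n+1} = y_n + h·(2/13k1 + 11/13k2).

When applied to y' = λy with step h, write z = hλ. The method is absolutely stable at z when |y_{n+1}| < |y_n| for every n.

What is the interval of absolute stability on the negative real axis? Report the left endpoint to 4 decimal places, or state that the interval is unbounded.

(-3.5455, 0).

With y'=λy (z=hλ):
  k1=λy_n ⇒ h·k1=z·y_n;  k2=λ(1+1/3z)y_n ⇒ h·k2=z(1+1/3z)y_n
  y_{n+1}/y_n = 1 + 2/13z + 11/13z(1+1/3z) = 1 + z + 11/39z²
  Hence R(z) = 1 + z + 11/39z².

Solve |R(x)|<1 on ℝ⁻.
x=-0.84: |R|=0.3590
R=1: x+11/39x²=0 ⇒ x=−39/11=-3.5455; min R=1−1/(4·11/39)=0.1136>−1
Confirm numerically:
  x=-3.439: |R|=0.89674 <1
  x=-3.055: |R|=0.57739 <1
  x=-2.960: |R|=0.51122 <1
  x=-1.918: |R|=0.11959 <1
  x=-4.109: |R|=1.65312 >1
  x=-3.620: |R|=1.07611 >1
  x=-3.614: |R|=1.06987 >1
Interval (-3.5455, 0).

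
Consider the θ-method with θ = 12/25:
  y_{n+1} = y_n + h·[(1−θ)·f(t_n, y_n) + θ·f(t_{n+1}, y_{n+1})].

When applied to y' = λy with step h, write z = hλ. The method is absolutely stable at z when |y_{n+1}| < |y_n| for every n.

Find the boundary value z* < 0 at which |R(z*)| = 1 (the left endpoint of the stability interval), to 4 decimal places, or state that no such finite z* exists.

z* = -50.0000.

Set f=λy, z=hλ:
  y_{n+1} = y_n + z·[13/25·y_n + 12/25·y_{n+1}] ⇒ (1 − 12/25z)y_{n+1} = (1 + 13/25z)y_n
  R(z) = (1 + 13/25z)/(1 − 12/25z).

Boundary: |R(x)|=1, x<0.
x=-0.64: |R|=0.5104
R=−1: 1+13/25x = −1+12/25x ⇒ -1/25x=2 ⇒ x=2/(-1/25)=-50.0000
Confirm numerically:
  x=-44.986: |R|=0.99112 <1
  x=-41.386: |R|=0.98349 <1
  x=-35.943: |R|=0.96919 <1
  x=-24.059: |R|=0.91731 <1
  x=-50.488: |R|=1.00077 >1
  x=-50.401: |R|=1.00064 >1
  x=-50.334: |R|=1.00053 >1
So |R|<1 on (-50.0000, 0).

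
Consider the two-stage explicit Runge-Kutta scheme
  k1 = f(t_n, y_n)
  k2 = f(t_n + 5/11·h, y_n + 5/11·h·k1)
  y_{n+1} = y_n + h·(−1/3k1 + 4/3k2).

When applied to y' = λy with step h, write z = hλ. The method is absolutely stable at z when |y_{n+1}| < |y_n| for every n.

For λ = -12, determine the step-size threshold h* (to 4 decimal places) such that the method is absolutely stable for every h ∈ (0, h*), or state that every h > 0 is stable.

Set f=λy, z=hλ:
  k1=λy_n ⇒ h·k1=z·y_n;  k2=λ(1+5/11z)y_n ⇒ h·k2=z(1+5/11z)y_n
  y_{n+1}/y_n = 1 − 1/3z + 4/3z(1+5/11z) = 1 + z + 20/33z²
  ⇒ R(z) = 1 + z + 20/33z².

Solve |R(x)|<1 on ℝ⁻.
x=-1.45: |R|=0.8242
R=1: x+20/33x²=0 ⇒ x=−33/20=-1.6500; min R=1−1/(4·20/33)=0.5875>−1
Confirm numerically:
  x=-1.316: |R|=0.73361 <1
  x=-1.136: |R|=0.64612 <1
  x=-0.998: |R|=0.60564 <1
  x=-2.088: |R|=1.55427 >1
  x=-2.060: |R|=1.51188 >1
Interval (-1.6500, 0).

(-1.6500,0); λ=-12 ⇒ h* = (33/20)/12 = 0.1375.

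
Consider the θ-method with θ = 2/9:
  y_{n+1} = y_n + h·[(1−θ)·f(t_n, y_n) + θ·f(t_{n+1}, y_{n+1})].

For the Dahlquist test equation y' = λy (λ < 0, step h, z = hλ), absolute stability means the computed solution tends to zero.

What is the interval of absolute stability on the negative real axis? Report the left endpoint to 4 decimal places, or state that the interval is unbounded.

On y'=λy, z=hλ:
  y_{n+1} = y_n + z·[7/9·y_n + 2/9·y_{n+1}] ⇒ (1 − 2/9z)y_{n+1} = (1 + 7/9z)y_n
  ⇒ R(z) = (1 + 7/9z)/(1 − 2/9z).

Boundary: |R(x)|=1, x<0.
x=-1.24: |R|=0.0279
R=−1: 1+7/9x = −1+2/9x ⇒ -5/9x=2 ⇒ x=2/(-5/9)=-3.6000
Confirm numerically:
  x=-2.750: |R|=0.70690 <1
  x=-2.662: |R|=0.67258 <1
  x=-2.559: |R|=0.63132 <1
  x=-3.991: |R|=1.11512 >1
  x=-3.772: |R|=1.05198 >1
  x=-3.706: |R|=1.03229 >1
Interval (-3.6000, 0).

z∈(-3.6000,0).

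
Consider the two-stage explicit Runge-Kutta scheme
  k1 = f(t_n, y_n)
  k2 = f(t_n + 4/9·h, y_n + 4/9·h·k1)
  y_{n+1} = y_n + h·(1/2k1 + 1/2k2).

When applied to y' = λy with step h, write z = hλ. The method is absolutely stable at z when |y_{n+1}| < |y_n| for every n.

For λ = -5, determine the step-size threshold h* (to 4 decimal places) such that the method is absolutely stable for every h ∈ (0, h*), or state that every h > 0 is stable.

With y'=λy (z=hλ):
  k1=λy_n ⇒ h·k1=z·y_n;  k2=λ(1+4/9z)y_n ⇒ h·k2=z(1+4/9z)y_n
  y_{n+1}/y_n = 1 + 1/2z + 1/2z(1+4/9z) = 1 + z + 2/9z²
  Hence R(z) = 1 + z + 2/9z².

Solve |R(x)|<1 on ℝ⁻.
x=-1.02: |R|=0.2112
R=1: x+2/9x²=0 ⇒ x=−9/2=-4.5000; min R=1−1/(4·2/9)=-0.1250>−1
Confirm numerically:
  x=-3.902: |R|=0.48147 <1
  x=-3.479: |R|=0.21065 <1
  x=-3.079: |R|=0.02772 <1
  x=-2.250: |R|=0.12500 <1
  x=-4.918: |R|=1.45683 >1
  x=-4.748: |R|=1.26167 >1
  x=-4.566: |R|=1.06697 >1
So |R|<1 on (-4.5000, 0).

(-4.5000,0); λ=-5 ⇒ h* = (9/2)/5 = 0.9000.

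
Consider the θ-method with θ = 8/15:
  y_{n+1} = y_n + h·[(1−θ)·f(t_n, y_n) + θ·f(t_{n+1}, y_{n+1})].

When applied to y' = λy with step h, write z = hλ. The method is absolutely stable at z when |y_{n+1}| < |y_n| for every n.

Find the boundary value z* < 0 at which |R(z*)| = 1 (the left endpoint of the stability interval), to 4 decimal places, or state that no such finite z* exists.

unbounded; (−∞, 0).

Test eqn y'=λy, z=hλ:
  y_{n+1} = y_n + z·[7/15·y_n + 8/15·y_{n+1}] ⇒ (1 − 8/15z)y_{n+1} = (1 + 7/15z)y_n
  ⇒ R(z) = (1 + 7/15z)/(1 − 8/15z).

Solve |R(x)|<1 on ℝ⁻.
x=-1.73: |R|=0.1002
x=-2: |R|=0.0323
x=-10: |R|=0.5789
x=-100: |R|=0.8405
θ=8/15≥1/2 ⇒ |1+7/15x|<|1−8/15x| ∀x<0 ⇒ unbounded interval.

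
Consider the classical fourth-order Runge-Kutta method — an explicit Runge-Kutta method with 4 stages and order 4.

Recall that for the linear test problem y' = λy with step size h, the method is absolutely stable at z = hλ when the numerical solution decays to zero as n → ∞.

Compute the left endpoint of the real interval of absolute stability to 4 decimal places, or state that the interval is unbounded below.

Set f=λy, z=hλ:
  order 4, 4-stage ⇒ R(z)=1+z+z^2/2+z^3/6+z^4/24
  (e.g. R(-0.54)=0.58310, |R|=0.58310)

Solve |R(x)|<1 on ℝ⁻.
x=-0.54: |R|=0.5831
|R(-2.59)|=0.7433 |R(-2.26)|=0.4569 |R(-1.43)|=0.2793
Bisect:
  x_lo=-3.3941 |R|=2.3787  x_hi=-0.2209 |R|=0.8018
  mid=-1.80749 |R|=0.28656 →hi
  mid=-2.60078 |R|=0.75563 →hi
  mid=-2.99742 |R|=1.36986 →lo
  mid=-2.79910 |R|=1.02102 →lo
  mid=-2.69994 |R|=0.87876 →hi
  mid=-2.74952 |R|=0.94739 →hi
  mid=-2.77431 |R|=0.98357 →hi
  mid=-2.78671 |R|=1.00213 →lo
  mid=-2.78051 |R|=0.99281 →hi
  mid=-2.78361 |R|=0.99746 →hi
  ...
  [-2.78535,-2.78516] ⇒ x*=-2.7853
Stable set (-2.7853, 0).

left endpoint -2.7853.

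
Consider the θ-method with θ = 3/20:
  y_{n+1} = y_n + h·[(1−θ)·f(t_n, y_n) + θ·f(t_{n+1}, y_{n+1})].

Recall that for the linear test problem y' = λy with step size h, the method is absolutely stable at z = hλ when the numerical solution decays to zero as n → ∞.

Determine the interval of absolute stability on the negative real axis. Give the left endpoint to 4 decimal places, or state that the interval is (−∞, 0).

On y'=λy, z=hλ:
  y_{n+1} = y_n + z·[17/20·y_n + 3/20·y_{n+1}] ⇒ (1 − 3/20z)y_{n+1} = (1 + 17/20z)y_n
  ⇒ R(z) = (1 + 17/20z)/(1 − 3/20z).

Need |R(x)|<1, x<0.
x=-0.79: |R|=0.2937
R=−1: 1+17/20x = −1+3/20x ⇒ -7/10x=2 ⇒ x=2/(-7/10)=-2.8571
Confirm numerically:
  x=-2.316: |R|=0.71887 <1
  x=-2.223: |R|=0.66710 <1
  x=-1.164: |R|=0.00902 <1
  x=-3.088: |R|=1.11044 >1
  x=-2.950: |R|=1.04506 >1
Stable set (-2.8571, 0).

(-2.8571, 0).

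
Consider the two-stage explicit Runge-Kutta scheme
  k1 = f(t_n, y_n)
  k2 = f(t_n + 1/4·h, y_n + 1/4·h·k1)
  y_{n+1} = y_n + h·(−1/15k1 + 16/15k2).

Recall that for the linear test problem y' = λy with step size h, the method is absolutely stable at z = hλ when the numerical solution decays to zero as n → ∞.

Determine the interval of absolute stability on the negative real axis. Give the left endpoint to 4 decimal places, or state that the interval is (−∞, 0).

Set f=λy, z=hλ:
  k1=λy_n ⇒ h·k1=z·y_n;  k2=λ(1+1/4z)y_n ⇒ h·k2=z(1+1/4z)y_n
  y_{n+1}/y_n = 1 − 1/15z + 16/15z(1+1/4z) = 1 + z + 4/15z²
  R(z) = 1 + z + 4/15z².

Boundary: |R(x)|=1, x<0.
x=-1.26: |R|=0.1634
R=1: x+4/15x²=0 ⇒ x=−15/4=-3.7500; min R=1−1/(4·4/15)=0.0625>−1
Confirm numerically:
  x=-2.620: |R|=0.21051 <1
  x=-2.613: |R|=0.20774 <1
  x=-1.821: |R|=0.06328 <1
  x=-1.555: |R|=0.08981 <1
  x=-4.225: |R|=1.53517 >1
  x=-3.951: |R|=1.21177 >1
Interval (-3.7500, 0).

(-3.7500, 0).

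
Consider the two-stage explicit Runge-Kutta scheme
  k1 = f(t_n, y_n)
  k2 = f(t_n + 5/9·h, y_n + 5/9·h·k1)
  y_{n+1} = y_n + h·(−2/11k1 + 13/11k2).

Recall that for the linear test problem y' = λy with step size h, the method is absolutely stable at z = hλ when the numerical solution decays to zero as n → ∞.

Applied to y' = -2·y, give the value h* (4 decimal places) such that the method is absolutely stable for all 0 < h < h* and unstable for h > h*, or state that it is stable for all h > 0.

(-1.5231,0); λ=-2 ⇒ h* = (99/65)/2 = 0.7615.

With y'=λy (z=hλ):
  k1=λy_n ⇒ h·k1=z·y_n;  k2=λ(1+5/9z)y_n ⇒ h·k2=z(1+5/9z)y_n
  y_{n+1}/y_n = 1 − 2/11z + 13/11z(1+5/9z) = 1 + z + 65/99z²
  R(z) = 1 + z + 65/99z².

Boundary: |R(x)|=1, x<0.
x=-0.79: |R|=0.6198
R=1: x+65/99x²=0 ⇒ x=−99/65=-1.5231; min R=1−1/(4·65/99)=0.6192>−1
Confirm numerically:
  x=-1.303: |R|=0.81172 <1
  x=-1.170: |R|=0.72877 <1
  x=-1.079: |R|=0.68540 <1
  x=-0.819: |R|=0.62140 <1
  x=-2.054: |R|=1.71600 >1
  x=-1.924: |R|=1.50646 >1
  x=-1.912: |R|=1.48824 >1
Stable set (-1.5231, 0).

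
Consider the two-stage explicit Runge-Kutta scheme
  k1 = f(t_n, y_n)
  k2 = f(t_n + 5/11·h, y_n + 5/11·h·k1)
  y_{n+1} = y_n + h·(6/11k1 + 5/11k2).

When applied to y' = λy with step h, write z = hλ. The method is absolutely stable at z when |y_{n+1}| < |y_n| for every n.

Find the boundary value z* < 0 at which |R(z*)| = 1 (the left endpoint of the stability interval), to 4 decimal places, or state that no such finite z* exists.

Test eqn y'=λy, z=hλ:
  k1=λy_n ⇒ h·k1=z·y_n;  k2=λ(1+5/11z)y_n ⇒ h·k2=z(1+5/11z)y_n
  y_{n+1}/y_n = 1 + 6/11z + 5/11z(1+5/11z) = 1 + z + 25/121z²
  so R(z) = 1 + z + 25/121z².

Need |R(x)|<1, x<0.
x=-1.09: |R|=0.1555
R=1: x+25/121x²=0 ⇒ x=−121/25=-4.8400; min R=1−1/(4·25/121)=-0.2100>−1
Confirm numerically:
  x=-4.430: |R|=0.62473 <1
  x=-2.958: |R|=0.15020 <1
  x=-2.755: |R|=0.18681 <1
  x=-5.275: |R|=1.47410 >1
  x=-4.960: |R|=1.12298 >1
  x=-4.877: |R|=1.03728 >1
Stable set (-4.8400, 0).

z* = -4.8400.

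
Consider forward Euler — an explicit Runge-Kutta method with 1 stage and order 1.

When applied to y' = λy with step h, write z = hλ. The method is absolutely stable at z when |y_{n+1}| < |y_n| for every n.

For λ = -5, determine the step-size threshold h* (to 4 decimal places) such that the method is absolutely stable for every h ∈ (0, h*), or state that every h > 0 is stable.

(-2.0000,0); λ=-5 ⇒ h* = 0.4000.

Set f=λy, z=hλ:
  order 1, 1-stage ⇒ R(z)=1+z
  (e.g. R(-1.25)=-0.25000, |R|=0.25000)

Need |R(x)|<1, x<0.
x=-1.25: |R|=0.2500
|R(-1.44)|=0.4400 |R(-1.29)|=0.2900 |R(-1.28)|=0.2800
Bisect:
  x_lo=-2.5178 |R|=1.5178  x_hi=-0.3413 |R|=0.6587
  mid=-1.42958 |R|=0.42958 →hi
  mid=-1.97371 |R|=0.97371 →hi
  mid=-2.24578 |R|=1.24578 →lo
  mid=-2.10975 |R|=1.10975 →lo
  mid=-2.04173 |R|=1.04173 →lo
  mid=-2.00772 |R|=1.00772 →lo
  mid=-1.99072 |R|=0.99072 →hi
  mid=-1.99922 |R|=0.99922 →hi
  mid=-2.00347 |R|=1.00347 →lo
  ...
  [-2.00002,-1.99989] ⇒ x*=-2.0000
Interval (-2.0000, 0).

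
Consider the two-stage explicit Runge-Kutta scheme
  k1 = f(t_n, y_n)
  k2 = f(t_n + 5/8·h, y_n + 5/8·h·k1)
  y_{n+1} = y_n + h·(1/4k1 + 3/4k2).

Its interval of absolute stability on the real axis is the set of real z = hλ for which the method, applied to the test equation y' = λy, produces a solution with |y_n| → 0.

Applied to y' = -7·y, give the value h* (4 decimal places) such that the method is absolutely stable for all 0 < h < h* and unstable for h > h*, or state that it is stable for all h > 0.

(-2.1333,0); λ=-7 ⇒ h* = (32/15)/7 = 0.3048.

On y'=λy, z=hλ:
  k1=λy_n ⇒ h·k1=z·y_n;  k2=λ(1+5/8z)y_n ⇒ h·k2=z(1+5/8z)y_n
  y_{n+1}/y_n = 1 + 1/4z + 3/4z(1+5/8z) = 1 + z + 15/32z²
  Hence R(z) = 1 + z + 15/32z².

Boundary: |R(x)|=1, x<0.
x=-0.62: |R|=0.5602
R=1: x+15/32x²=0 ⇒ x=−32/15=-2.1333; min R=1−1/(4·15/32)=0.4667>−1
Confirm numerically:
  x=-2.019: |R|=0.89179 <1
  x=-1.528: |R|=0.56643 <1
  x=-1.141: |R|=0.46926 <1
  x=-2.697: |R|=1.71260 >1
  x=-2.548: |R|=1.49527 >1
  x=-2.446: |R|=1.35849 >1
Stable set (-2.1333, 0).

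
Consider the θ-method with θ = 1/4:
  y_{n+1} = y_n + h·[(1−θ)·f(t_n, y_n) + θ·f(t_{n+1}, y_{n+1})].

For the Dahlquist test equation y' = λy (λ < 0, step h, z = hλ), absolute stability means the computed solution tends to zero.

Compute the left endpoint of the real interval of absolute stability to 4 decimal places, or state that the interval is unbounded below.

left endpoint -4.0000.

With y'=λy (z=hλ):
  y_{n+1} = y_n + z·[3/4·y_n + 1/4·y_{n+1}] ⇒ (1 − 1/4z)y_{n+1} = (1 + 3/4z)y_n
  ⇒ R(z) = (1 + 3/4z)/(1 − 1/4z).

Boundary: |R(x)|=1, x<0.
x=-0.46: |R|=0.5874
R=−1: 1+3/4x = −1+1/4x ⇒ -1/2x=2 ⇒ x=2/(-1/2)=-4.0000
Confirm numerically:
  x=-3.726: |R|=0.92907 <1
  x=-3.360: |R|=0.82609 <1
  x=-2.310: |R|=0.46434 <1
  x=-4.528: |R|=1.12383 >1
  x=-4.082: |R|=1.02029 >1
  x=-4.024: |R|=1.00598 >1
Stable set (-4.0000, 0).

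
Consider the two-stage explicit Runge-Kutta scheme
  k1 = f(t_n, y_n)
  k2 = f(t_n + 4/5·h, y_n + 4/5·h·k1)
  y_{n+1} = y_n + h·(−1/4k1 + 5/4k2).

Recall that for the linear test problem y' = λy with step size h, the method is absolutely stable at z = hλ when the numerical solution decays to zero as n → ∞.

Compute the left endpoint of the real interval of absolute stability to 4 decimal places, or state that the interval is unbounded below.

z* = -1.0000.

Test eqn y'=λy, z=hλ:
  k1=λy_n ⇒ h·k1=z·y_n;  k2=λ(1+4/5z)y_n ⇒ h·k2=z(1+4/5z)y_n
  y_{n+1}/y_n = 1 − 1/4z + 5/4z(1+4/5z) = 1 + z + z²
  R(z) = 1 + z + z².

Need |R(x)|<1, x<0.
x=-0.5: |R|=0.7500
R=1: x+1x²=0 ⇒ x=−1=-1.0000; min R=1−1/(4·1)=0.7500>−1
Confirm numerically:
  x=-0.822: |R|=0.85368 <1
  x=-0.535: |R|=0.75123 <1
  x=-0.473: |R|=0.75073 <1
  x=-1.580: |R|=1.91640 >1
  x=-1.163: |R|=1.18957 >1
  x=-1.127: |R|=1.14313 >1
Interval (-1.0000, 0).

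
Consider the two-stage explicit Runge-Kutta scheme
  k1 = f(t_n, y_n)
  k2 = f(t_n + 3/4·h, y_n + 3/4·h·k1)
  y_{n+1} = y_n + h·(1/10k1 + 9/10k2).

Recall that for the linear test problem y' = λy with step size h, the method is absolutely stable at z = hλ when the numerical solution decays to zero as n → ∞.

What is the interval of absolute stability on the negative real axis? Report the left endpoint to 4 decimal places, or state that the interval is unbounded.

With y'=λy (z=hλ):
  k1=λy_n ⇒ h·k1=z·y_n;  k2=λ(1+3/4z)y_n ⇒ h·k2=z(1+3/4z)y_n
  y_{n+1}/y_n = 1 + 1/10z + 9/10z(1+3/4z) = 1 + z + 27/40z²
  Hence R(z) = 1 + z + 27/40z².

Find x<0 with |R(x)|<1.
x=-1.49: |R|=1.0086
R=1: x+27/40x²=0 ⇒ x=−40/27=-1.4815; min R=1−1/(4·27/40)=0.6296>−1
Confirm numerically:
  x=-1.390: |R|=0.91417 <1
  x=-1.280: |R|=0.82592 <1
  x=-0.920: |R|=0.65132 <1
  x=-0.620: |R|=0.63947 <1
  x=-2.066: |R|=1.81514 >1
  x=-1.765: |R|=1.33778 >1
Stable set (-1.4815, 0).

z∈(-1.4815,0).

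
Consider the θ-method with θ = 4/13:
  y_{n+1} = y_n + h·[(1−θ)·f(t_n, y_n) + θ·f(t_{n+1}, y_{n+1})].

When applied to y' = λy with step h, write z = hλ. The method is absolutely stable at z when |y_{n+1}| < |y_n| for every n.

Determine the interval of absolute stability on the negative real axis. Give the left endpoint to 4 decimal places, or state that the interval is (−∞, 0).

On y'=λy, z=hλ:
  y_{n+1} = y_n + z·[9/13·y_n + 4/13·y_{n+1}] ⇒ (1 − 4/13z)y_{n+1} = (1 + 9/13z)y_n
  so R(z) = (1 + 9/13z)/(1 − 4/13z).

Boundary: |R(x)|=1, x<0.
x=-1.59: |R|=0.0677
R=−1: 1+9/13x = −1+4/13x ⇒ -5/13x=2 ⇒ x=2/(-5/13)=-5.2000
Confirm numerically:
  x=-4.304: |R|=0.85173 <1
  x=-3.511: |R|=0.68773 <1
  x=-2.967: |R|=0.55103 <1
  x=-5.720: |R|=1.07246 >1
  x=-5.689: |R|=1.06838 >1
Interval (-5.2000, 0).

z∈(-5.2000,0).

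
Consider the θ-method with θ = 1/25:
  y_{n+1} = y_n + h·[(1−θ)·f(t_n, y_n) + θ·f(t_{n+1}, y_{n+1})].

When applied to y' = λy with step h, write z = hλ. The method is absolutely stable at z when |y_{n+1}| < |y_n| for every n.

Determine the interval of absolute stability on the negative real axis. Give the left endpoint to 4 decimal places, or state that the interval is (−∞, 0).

z∈(-2.1739,0).

On y'=λy, z=hλ:
  y_{n+1} = y_n + z·[24/25·y_n + 1/25·y_{n+1}] ⇒ (1 − 1/25z)y_{n+1} = (1 + 24/25z)y_n
  ⇒ R(z) = (1 + 24/25z)/(1 − 1/25z).

Solve |R(x)|<1 on ℝ⁻.
x=-1.61: |R|=0.5126
R=−1: 1+24/25x = −1+1/25x ⇒ -23/25x=2 ⇒ x=2/(-23/25)=-2.1739
Confirm numerically:
  x=-1.752: |R|=0.63726 <1
  x=-1.672: |R|=0.56719 <1
  x=-1.372: |R|=0.30062 <1
  x=-1.050: |R|=0.00768 <1
  x=-2.738: |R|=1.46773 >1
  x=-2.705: |R|=1.44090 >1
Stable set (-2.1739, 0).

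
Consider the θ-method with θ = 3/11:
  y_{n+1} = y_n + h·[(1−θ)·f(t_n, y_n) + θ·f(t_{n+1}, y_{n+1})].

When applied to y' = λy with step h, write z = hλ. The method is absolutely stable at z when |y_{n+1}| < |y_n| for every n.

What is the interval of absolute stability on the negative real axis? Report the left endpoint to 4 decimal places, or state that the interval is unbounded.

z∈(-4.4000,0).

With y'=λy (z=hλ):
  y_{n+1} = y_n + z·[8/11·y_n + 3/11·y_{n+1}] ⇒ (1 − 3/11z)y_{n+1} = (1 + 8/11z)y_n
  Hence R(z) = (1 + 8/11z)/(1 − 3/11z).

Solve |R(x)|<1 on ℝ⁻.
x=-0.56: |R|=0.5142
R=−1: 1+8/11x = −1+3/11x ⇒ -5/11x=2 ⇒ x=2/(-5/11)=-4.4000
Confirm numerically:
  x=-4.226: |R|=0.96326 <1
  x=-3.798: |R|=0.86559 <1
  x=-3.248: |R|=0.72233 <1
  x=-1.776: |R|=0.19647 <1
  x=-4.715: |R|=1.06264 >1
  x=-4.676: |R|=1.05514 >1
  x=-4.496: |R|=1.01960 >1
Stable set (-4.4000, 0).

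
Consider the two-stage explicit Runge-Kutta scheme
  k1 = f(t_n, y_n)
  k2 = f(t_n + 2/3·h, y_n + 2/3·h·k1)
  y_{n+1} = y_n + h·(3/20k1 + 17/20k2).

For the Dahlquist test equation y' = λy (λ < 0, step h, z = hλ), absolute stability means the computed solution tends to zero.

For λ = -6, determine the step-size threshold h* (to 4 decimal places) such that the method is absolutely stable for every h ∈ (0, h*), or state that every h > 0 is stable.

With y'=λy (z=hλ):
  k1=λy_n ⇒ h·k1=z·y_n;  k2=λ(1+2/3z)y_n ⇒ h·k2=z(1+2/3z)y_n
  y_{n+1}/y_n = 1 + 3/20z + 17/20z(1+2/3z) = 1 + z + 17/30z²
  ⇒ R(z) = 1 + z + 17/30z².

Find x<0 with |R(x)|<1.
x=-1.14: |R|=0.5964
R=1: x+17/30x²=0 ⇒ x=−30/17=-1.7647; min R=1−1/(4·17/30)=0.5588>−1
Confirm numerically:
  x=-1.713: |R|=0.94981 <1
  x=-1.131: |R|=0.59386 <1
  x=-1.068: |R|=0.57835 <1
  x=-2.302: |R|=1.70088 >1
  x=-2.224: |R|=1.57883 >1
So |R|<1 on (-1.7647, 0).

(-1.7647,0); λ=-6 ⇒ h* = (30/17)/6 = 0.2941.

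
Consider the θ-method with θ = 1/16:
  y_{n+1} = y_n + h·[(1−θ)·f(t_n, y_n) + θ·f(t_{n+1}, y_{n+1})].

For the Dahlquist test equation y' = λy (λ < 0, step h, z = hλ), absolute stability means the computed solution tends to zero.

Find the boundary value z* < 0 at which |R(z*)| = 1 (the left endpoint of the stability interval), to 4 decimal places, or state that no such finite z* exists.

Test eqn y'=λy, z=hλ:
  y_{n+1} = y_n + z·[15/16·y_n + 1/16·y_{n+1}] ⇒ (1 − 1/16z)y_{n+1} = (1 + 15/16z)y_n
  ⇒ R(z) = (1 + 15/16z)/(1 − 1/16z).

Solve |R(x)|<1 on ℝ⁻.
x=-0.56: |R|=0.4589
R=−1: 1+15/16x = −1+1/16x ⇒ -7/8x=2 ⇒ x=2/(-7/8)=-2.2857
Confirm numerically:
  x=-1.762: |R|=0.58721 <1
  x=-1.428: |R|=0.31099 <1
  x=-1.025: |R|=0.03671 <1
  x=-0.974: |R|=0.08189 <1
  x=-2.760: |R|=1.35394 >1
  x=-2.629: |R|=1.25798 >1
So |R|<1 on (-2.2857, 0).

left endpoint -2.2857.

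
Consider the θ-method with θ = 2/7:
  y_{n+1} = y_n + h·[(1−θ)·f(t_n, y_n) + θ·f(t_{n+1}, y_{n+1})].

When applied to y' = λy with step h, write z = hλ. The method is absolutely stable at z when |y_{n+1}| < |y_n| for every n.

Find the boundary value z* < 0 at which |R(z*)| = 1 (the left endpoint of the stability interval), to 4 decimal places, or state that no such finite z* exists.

left endpoint -4.6667.

Test eqn y'=λy, z=hλ:
  y_{n+1} = y_n + z·[5/7·y_n + 2/7·y_{n+1}] ⇒ (1 − 2/7z)y_{n+1} = (1 + 5/7z)y_n
  Hence R(z) = (1 + 5/7z)/(1 − 2/7z).

Need |R(x)|<1, x<0.
x=-0.97: |R|=0.2405
R=−1: 1+5/7x = −1+2/7x ⇒ -3/7x=2 ⇒ x=2/(-3/7)=-4.6667
Confirm numerically:
  x=-4.080: |R|=0.88391 <1
  x=-3.340: |R|=0.70906 <1
  x=-3.023: |R|=0.62203 <1
  x=-2.512: |R|=0.46241 <1
  x=-5.171: |R|=1.08724 >1
  x=-4.856: |R|=1.03399 >1
Interval (-4.6667, 0).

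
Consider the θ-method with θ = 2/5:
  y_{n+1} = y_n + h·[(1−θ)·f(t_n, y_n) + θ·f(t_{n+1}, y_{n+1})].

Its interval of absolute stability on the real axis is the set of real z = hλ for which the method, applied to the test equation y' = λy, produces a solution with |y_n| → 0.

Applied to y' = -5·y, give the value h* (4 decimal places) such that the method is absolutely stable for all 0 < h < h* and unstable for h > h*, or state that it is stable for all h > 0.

With y'=λy (z=hλ):
  y_{n+1} = y_n + z·[3/5·y_n + 2/5·y_{n+1}] ⇒ (1 − 2/5z)y_{n+1} = (1 + 3/5z)y_n
  Hence R(z) = (1 + 3/5z)/(1 − 2/5z).

Boundary: |R(x)|=1, x<0.
x=-0.92: |R|=0.3275
R=−1: 1+3/5x = −1+2/5x ⇒ -1/5x=2 ⇒ x=2/(-1/5)=-10.0000
Confirm numerically:
  x=-7.931: |R|=0.90082 <1
  x=-6.449: |R|=0.80160 <1
  x=-6.431: |R|=0.80019 <1
  x=-5.461: |R|=0.71492 <1
  x=-10.591: |R|=1.02257 >1
  x=-10.270: |R|=1.01057 >1
Stable set (-10.0000, 0).

(-10.0000,0); λ=-5 ⇒ h* = (10)/5 = 2.0000.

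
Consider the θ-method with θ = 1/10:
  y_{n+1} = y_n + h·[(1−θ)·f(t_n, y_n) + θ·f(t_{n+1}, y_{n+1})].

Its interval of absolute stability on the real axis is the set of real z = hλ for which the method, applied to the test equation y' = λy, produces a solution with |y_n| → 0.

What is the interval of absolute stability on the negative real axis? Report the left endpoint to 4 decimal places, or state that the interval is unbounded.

(-2.5000, 0).

Test eqn y'=λy, z=hλ:
  y_{n+1} = y_n + z·[9/10·y_n + 1/10·y_{n+1}] ⇒ (1 − 1/10z)y_{n+1} = (1 + 9/10z)y_n
  R(z) = (1 + 9/10z)/(1 − 1/10z).

Solve |R(x)|<1 on ℝ⁻.
x=-0.37: |R|=0.6432
R=−1: 1+9/10x = −1+1/10x ⇒ -4/5x=2 ⇒ x=2/(-4/5)=-2.5000
Confirm numerically:
  x=-2.266: |R|=0.84738 <1
  x=-2.253: |R|=0.83873 <1
  x=-1.015: |R|=0.07853 <1
  x=-2.840: |R|=1.21184 >1
  x=-2.764: |R|=1.16547 >1
  x=-2.640: |R|=1.08861 >1
Interval (-2.5000, 0).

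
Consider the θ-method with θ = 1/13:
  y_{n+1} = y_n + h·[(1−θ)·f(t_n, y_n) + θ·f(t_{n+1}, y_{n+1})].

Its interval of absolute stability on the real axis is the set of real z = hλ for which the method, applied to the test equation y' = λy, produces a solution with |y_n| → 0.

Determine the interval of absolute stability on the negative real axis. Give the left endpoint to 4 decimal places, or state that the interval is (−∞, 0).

On y'=λy, z=hλ:
  y_{n+1} = y_n + z·[12/13·y_n + 1/13·y_{n+1}] ⇒ (1 − 1/13z)y_{n+1} = (1 + 12/13z)y_n
  so R(z) = (1 + 12/13z)/(1 − 1/13z).

Need |R(x)|<1, x<0.
x=-0.55: |R|=0.4723
R=−1: 1+12/13x = −1+1/13x ⇒ -11/13x=2 ⇒ x=2/(-11/13)=-2.3636
Confirm numerically:
  x=-2.142: |R|=0.83899 <1
  x=-2.084: |R|=0.79608 <1
  x=-1.974: |R|=0.71377 <1
  x=-0.972: |R|=0.09562 <1
  x=-2.924: |R|=1.38709 >1
  x=-2.640: |R|=1.19437 >1
Stable set (-2.3636, 0).

z∈(-2.3636,0).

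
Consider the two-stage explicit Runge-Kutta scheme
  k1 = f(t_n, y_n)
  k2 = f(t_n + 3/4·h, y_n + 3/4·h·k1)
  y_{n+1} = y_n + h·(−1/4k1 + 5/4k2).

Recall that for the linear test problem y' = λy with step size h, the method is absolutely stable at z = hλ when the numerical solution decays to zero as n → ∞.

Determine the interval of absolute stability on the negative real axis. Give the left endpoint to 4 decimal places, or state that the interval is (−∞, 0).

Test eqn y'=λy, z=hλ:
  k1=λy_n ⇒ h·k1=z·y_n;  k2=λ(1+3/4z)y_n ⇒ h·k2=z(1+3/4z)y_n
  y_{n+1}/y_n = 1 − 1/4z + 5/4z(1+3/4z) = 1 + z + 15/16z²
  ⇒ R(z) = 1 + z + 15/16z².

Need |R(x)|<1, x<0.
x=-1.49: |R|=1.5913
R=1: x+15/16x²=0 ⇒ x=−16/15=-1.0667; min R=1−1/(4·15/16)=0.7333>−1
Confirm numerically:
  x=-0.849: |R|=0.82675 <1
  x=-0.719: |R|=0.76565 <1
  x=-0.689: |R|=0.75605 <1
  x=-0.509: |R|=0.73389 <1
  x=-1.589: |R|=1.77811 >1
  x=-1.569: |R|=1.73890 >1
So |R|<1 on (-1.0667, 0).

(-1.0667, 0).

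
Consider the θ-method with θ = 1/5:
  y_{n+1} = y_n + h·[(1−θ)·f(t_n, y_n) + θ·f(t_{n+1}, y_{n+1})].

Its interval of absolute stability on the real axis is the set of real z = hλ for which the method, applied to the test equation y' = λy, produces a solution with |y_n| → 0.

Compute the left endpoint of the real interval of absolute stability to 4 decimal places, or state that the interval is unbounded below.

On y'=λy, z=hλ:
  y_{n+1} = y_n + z·[4/5·y_n + 1/5·y_{n+1}] ⇒ (1 − 1/5z)y_{n+1} = (1 + 4/5z)y_n
  R(z) = (1 + 4/5z)/(1 − 1/5z).

Need |R(x)|<1, x<0.
x=-0.72: |R|=0.3706
R=−1: 1+4/5x = −1+1/5x ⇒ -3/5x=2 ⇒ x=2/(-3/5)=-3.3333
Confirm numerically:
  x=-3.160: |R|=0.93627 <1
  x=-2.436: |R|=0.63798 <1
  x=-1.723: |R|=0.28142 <1
  x=-3.818: |R|=1.16489 >1
  x=-3.759: |R|=1.14579 >1
  x=-3.735: |R|=1.13795 >1
Interval (-3.3333, 0).

z* = -3.3333.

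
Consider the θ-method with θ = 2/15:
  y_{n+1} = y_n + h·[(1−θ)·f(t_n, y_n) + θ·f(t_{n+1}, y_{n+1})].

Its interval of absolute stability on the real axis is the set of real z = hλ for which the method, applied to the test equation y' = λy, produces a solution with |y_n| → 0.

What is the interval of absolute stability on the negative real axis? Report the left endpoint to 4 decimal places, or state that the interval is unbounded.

(-2.7273, 0).

With y'=λy (z=hλ):
  y_{n+1} = y_n + z·[13/15·y_n + 2/15·y_{n+1}] ⇒ (1 − 2/15z)y_{n+1} = (1 + 13/15z)y_n
  ⇒ R(z) = (1 + 13/15z)/(1 − 2/15z).

Find x<0 with |R(x)|<1.
x=-1.74: |R|=0.4123
R=−1: 1+13/15x = −1+2/15x ⇒ -11/15x=2 ⇒ x=2/(-11/15)=-2.7273
Confirm numerically:
  x=-2.282: |R|=0.74964 <1
  x=-2.102: |R|=0.64185 <1
  x=-1.221: |R|=0.05005 <1
  x=-3.022: |R|=1.15406 >1
  x=-2.986: |R|=1.13570 >1
Interval (-2.7273, 0).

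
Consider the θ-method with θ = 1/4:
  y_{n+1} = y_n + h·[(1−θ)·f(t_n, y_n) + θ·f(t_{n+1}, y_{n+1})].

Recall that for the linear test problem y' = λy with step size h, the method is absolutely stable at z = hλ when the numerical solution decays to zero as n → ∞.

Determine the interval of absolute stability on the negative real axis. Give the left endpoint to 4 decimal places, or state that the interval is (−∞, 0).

(-4.0000, 0).

Set f=λy, z=hλ:
  y_{n+1} = y_n + z·[3/4·y_n + 1/4·y_{n+1}] ⇒ (1 − 1/4z)y_{n+1} = (1 + 3/4z)y_n
  R(z) = (1 + 3/4z)/(1 − 1/4z).

Need |R(x)|<1, x<0.
x=-0.38: |R|=0.6530
R=−1: 1+3/4x = −1+1/4x ⇒ -1/2x=2 ⇒ x=2/(-1/2)=-4.0000
Confirm numerically:
  x=-2.794: |R|=0.64498 <1
  x=-2.080: |R|=0.36842 <1
  x=-1.631: |R|=0.15859 <1
  x=-4.554: |R|=1.12953 >1
  x=-4.516: |R|=1.12118 >1
  x=-4.220: |R|=1.05353 >1
So |R|<1 on (-4.0000, 0).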